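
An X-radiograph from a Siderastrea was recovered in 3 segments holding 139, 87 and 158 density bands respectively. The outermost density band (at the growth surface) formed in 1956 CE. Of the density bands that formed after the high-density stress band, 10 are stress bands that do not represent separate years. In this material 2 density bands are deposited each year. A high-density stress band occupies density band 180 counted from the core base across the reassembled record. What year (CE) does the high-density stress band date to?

Total density bands = 139 + 87 + 158 = 384.
Between density band 180 and the growth surface there are 384 − 180 = 204 density bands.
204 − 10 false = 194 true density bands after the high-density stress band.
Dividing by 2 density bands per year: 194 / 2 = 97 years.
1956 − 97 = 1859 CE.

1859 CE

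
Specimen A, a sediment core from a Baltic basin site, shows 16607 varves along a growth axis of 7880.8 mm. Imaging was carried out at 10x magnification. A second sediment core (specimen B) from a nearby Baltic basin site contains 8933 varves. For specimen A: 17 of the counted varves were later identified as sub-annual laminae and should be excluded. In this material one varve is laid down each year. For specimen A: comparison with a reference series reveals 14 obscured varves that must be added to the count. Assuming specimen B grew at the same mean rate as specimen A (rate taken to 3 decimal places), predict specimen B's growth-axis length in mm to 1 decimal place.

4243.2 mm

Specimen A: adjusted count: 16607 − 17 + 14 = 16604 varves.
A: Mean rate = 7880.8 mm / 16604 years ≈ 0.475 mm/yr.
B's length ≈ 0.475 × 8933 = 4243.2 mm.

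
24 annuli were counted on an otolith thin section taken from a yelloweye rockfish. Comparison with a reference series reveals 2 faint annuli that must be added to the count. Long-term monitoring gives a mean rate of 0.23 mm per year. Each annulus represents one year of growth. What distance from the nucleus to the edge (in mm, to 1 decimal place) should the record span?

6.0 mm

Correcting the raw count gives 24 + 2 = 26 true annuli.
26 years at 0.23 mm/year gives 0.23 × 26 = 6.0 mm.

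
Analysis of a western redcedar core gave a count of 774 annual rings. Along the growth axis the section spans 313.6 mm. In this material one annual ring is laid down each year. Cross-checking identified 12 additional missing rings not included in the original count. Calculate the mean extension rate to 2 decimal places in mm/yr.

0.40 mm/yr

Adjusted count: 774 + 12 = 786 annual rings.
Mean rate = 313.6 mm / 786 years ≈ 0.40 mm/yr.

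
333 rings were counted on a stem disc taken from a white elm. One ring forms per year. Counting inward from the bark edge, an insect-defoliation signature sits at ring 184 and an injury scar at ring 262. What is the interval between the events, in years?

The two markers are separated by 262 − 184 = 78 rings.
At one ring per year, 78 years elapsed between them.

78 yr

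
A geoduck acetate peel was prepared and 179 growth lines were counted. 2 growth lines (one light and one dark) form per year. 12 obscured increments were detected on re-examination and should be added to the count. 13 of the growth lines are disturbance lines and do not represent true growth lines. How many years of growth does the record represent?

89 years

Correcting the raw count gives 179 − 13 + 12 = 178 true growth lines.
Dividing by 2 growth lines per year: 178 / 2 = 89 years.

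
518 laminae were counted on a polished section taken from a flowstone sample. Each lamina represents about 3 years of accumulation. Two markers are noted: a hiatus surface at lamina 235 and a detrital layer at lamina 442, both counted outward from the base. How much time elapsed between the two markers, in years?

621 years

442 − 235 = 207 laminae lie between the two events.
Multiplying by 3 years per lamina: 207 × 3 = 621 years.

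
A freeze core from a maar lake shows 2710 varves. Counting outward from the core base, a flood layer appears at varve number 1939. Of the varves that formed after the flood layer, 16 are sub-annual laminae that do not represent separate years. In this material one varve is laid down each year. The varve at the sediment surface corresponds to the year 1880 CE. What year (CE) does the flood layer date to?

The flood layer sits at varve 1939 from the core base, so 2710 − 1939 = 771 varves formed after it.
Removing the 16 false varves leaves 771 − 16 = 755 true varves beyond the flood layer.
The varve at the sediment surface is 1880 CE, so the flood layer dates to 1880 − 755 = 1125 CE.

1125 CE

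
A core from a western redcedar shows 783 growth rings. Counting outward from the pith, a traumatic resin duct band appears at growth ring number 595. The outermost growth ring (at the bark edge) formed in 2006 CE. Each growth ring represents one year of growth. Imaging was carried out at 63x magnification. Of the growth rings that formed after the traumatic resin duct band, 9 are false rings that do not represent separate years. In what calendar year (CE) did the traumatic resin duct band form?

1827 CE

The traumatic resin duct band sits at growth ring 595 from the pith, so 783 − 595 = 188 growth rings formed after it.
188 − 9 false = 179 true growth rings after the traumatic resin duct band.
2006 − 179 = 1827 CE.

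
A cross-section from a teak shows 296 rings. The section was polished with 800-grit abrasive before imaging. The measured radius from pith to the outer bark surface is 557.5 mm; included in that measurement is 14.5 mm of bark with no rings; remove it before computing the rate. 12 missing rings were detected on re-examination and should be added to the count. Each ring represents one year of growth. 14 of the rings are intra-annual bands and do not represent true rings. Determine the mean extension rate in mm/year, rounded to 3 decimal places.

1.847 mm/year

Correcting the raw count gives 296 − 14 + 12 = 294 true rings.
The growth record spans 557.5 − 14.5 = 543.0 mm.
Extension rate ≈ 543.0 / 294 = 1.847 mm/year.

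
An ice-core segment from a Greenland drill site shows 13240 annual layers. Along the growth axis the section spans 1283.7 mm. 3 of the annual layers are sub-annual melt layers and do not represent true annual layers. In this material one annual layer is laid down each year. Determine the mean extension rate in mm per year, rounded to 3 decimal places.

0.097 mm per year

Correcting the raw count gives 13240 − 3 = 13237 true annual layers.
Mean rate = 1283.7 mm / 13237 years ≈ 0.097 mm per year.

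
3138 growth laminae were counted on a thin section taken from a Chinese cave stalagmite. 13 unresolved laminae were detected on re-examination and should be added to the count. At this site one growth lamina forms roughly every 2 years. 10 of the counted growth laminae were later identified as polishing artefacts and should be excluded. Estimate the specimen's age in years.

True growth lamina count = 3138 − 10 + 13 = 3141.
3141 growth laminae at 2 years each span 3141 × 2 = 6282 years.

6282 yr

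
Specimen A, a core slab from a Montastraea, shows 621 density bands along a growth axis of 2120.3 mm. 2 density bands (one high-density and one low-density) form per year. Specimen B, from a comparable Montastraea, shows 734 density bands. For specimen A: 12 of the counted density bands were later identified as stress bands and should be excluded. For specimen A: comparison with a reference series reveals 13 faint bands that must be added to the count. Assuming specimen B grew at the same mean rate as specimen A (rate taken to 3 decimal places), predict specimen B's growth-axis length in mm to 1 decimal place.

2502.2 mm

Specimen A: adjusted count: 621 − 12 + 13 = 622 density bands.
Specimen A: with 2 density bands per year, 622 / 2 = 311 years.
A: 2120.3 mm over 311 years gives 2120.3 / 311 ≈ 6.818 mm/year.
Specimen B: dividing by 2 density bands per year: 734 / 2 = 367 years. For B, 6.818 mm/year × 367 years = 2502.2 mm.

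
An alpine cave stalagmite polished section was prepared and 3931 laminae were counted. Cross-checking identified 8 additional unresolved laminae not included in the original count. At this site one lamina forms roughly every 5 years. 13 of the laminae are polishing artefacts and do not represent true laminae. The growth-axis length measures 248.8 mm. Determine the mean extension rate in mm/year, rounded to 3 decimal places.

0.013 mm/year

Correcting the raw count gives 3931 − 13 + 8 = 3926 true laminae.
3926 laminae at 5 years each span 3926 × 5 = 19630 years.
Extension rate ≈ 248.8 / 19630 = 0.013 mm/year.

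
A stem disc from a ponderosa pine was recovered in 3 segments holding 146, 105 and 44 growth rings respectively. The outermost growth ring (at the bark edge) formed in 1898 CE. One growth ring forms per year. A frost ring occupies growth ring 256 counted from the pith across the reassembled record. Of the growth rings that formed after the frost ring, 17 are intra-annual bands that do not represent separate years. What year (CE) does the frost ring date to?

1876 CE

Total growth rings = 146 + 105 + 44 = 295.
The frost ring sits at growth ring 256 from the pith, so 295 − 256 = 39 growth rings formed after it.
Removing the 17 false growth rings leaves 39 − 17 = 22 true growth rings beyond the frost ring.
The growth ring at the bark edge is 1898 CE, so the frost ring dates to 1898 − 22 = 1876 CE.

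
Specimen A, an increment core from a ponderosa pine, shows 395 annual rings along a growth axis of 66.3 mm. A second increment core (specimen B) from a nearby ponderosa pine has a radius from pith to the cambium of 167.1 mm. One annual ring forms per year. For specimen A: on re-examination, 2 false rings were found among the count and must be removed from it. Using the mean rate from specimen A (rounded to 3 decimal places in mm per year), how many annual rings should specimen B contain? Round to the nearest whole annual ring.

989 annual rings

Specimen A: adjusted count: 395 − 2 = 393 annual rings.
A: Mean rate = 66.3 mm / 393 years ≈ 0.169 mm/year.
For B, 167.1 / 0.169 = 988.76 years ≈ 989 annual rings.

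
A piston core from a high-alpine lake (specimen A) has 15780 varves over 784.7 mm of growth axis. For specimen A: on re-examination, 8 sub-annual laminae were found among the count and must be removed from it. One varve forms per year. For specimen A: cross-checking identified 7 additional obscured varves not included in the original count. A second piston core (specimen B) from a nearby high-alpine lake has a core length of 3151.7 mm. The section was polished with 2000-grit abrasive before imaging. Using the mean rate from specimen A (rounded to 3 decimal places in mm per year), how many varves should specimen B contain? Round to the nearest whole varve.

Specimen A: correcting the raw count gives 15780 − 8 + 7 = 15779 true varves.
A: Mean rate = 784.7 mm / 15779 years ≈ 0.050 mm/year.
For B, 3151.7 / 0.050 = 63034.00 years ≈ 63034 varves.

63034 varves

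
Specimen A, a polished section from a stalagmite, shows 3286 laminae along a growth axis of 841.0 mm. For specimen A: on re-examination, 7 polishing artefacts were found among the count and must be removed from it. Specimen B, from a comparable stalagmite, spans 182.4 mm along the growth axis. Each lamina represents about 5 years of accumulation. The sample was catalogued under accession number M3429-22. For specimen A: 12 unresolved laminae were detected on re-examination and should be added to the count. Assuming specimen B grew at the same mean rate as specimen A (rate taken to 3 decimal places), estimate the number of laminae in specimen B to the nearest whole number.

Specimen A: correcting the raw count gives 3286 − 7 + 12 = 3291 true laminae.
Specimen A: at 5 years per lamina, 3291 × 5 = 16455 years.
A: 841.0 mm over 16455 years gives 841.0 / 16455 ≈ 0.051 mm/year.
For B, 182.4 / 0.051 = 3576.47 years; at 5 years per lamina that is 3576.47 / 5 ≈ 715 laminae.

715 laminae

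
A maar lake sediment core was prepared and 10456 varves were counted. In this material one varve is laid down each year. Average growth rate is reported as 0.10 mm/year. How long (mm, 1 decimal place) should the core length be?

1045.6 mm

10456 years of growth are recorded.
10456 years at 0.10 mm/year gives 0.10 × 10456 = 1045.6 mm.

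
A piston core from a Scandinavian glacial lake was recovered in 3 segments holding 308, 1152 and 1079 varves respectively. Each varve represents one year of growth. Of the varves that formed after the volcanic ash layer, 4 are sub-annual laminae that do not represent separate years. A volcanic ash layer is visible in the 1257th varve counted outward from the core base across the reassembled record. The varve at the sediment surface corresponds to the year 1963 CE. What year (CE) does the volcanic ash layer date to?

Total varves = 308 + 1152 + 1079 = 2539.
The volcanic ash layer sits at varve 1257 from the core base, so 2539 − 1257 = 1282 varves formed after it.
Excluding 4 false varves: 1282 − 4 = 1278.
Counting back 1278 years from 1963 CE places the volcanic ash layer in 1963 − 1278 = 685 CE.

685 CE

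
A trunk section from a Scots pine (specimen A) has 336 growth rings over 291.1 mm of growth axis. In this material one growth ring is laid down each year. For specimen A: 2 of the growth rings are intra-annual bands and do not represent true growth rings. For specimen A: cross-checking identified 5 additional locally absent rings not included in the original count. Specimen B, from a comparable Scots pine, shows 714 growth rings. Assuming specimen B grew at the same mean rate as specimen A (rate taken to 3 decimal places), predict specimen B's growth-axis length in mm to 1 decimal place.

613.3 mm

Specimen A: after corrections the count is 336 − 2 + 5 = 339 growth rings.
A: Mean rate = 291.1 mm / 339 years ≈ 0.859 mm per year.
Length of B = 0.859 × 714 = 613.3 mm.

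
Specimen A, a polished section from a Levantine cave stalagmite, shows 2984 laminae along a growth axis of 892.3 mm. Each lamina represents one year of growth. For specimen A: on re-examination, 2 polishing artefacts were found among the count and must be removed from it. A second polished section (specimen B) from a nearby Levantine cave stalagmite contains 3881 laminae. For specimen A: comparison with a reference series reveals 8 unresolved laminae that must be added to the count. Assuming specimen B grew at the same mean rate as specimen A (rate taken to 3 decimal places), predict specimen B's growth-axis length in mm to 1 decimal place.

1156.5 mm

Specimen A: true lamina count = 2984 − 2 + 8 = 2990.
A: Mean rate = 892.3 mm / 2990 years ≈ 0.298 mm per year.
Length of B = 0.298 × 3881 = 1156.5 mm.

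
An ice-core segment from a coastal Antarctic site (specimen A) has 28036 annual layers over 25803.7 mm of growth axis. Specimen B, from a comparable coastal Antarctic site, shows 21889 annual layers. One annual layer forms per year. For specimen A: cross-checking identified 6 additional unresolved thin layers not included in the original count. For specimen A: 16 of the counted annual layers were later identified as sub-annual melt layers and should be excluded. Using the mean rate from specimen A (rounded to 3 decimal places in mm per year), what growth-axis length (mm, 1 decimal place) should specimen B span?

20159.8 mm

Specimen A: true annual layer count = 28036 − 16 + 6 = 28026.
A: Mean rate = 25803.7 mm / 28026 years ≈ 0.921 mm per year.
B's length ≈ 0.921 × 21889 = 20159.8 mm.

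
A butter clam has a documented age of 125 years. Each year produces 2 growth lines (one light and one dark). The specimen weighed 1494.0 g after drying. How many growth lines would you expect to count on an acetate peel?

Expected growth lines: 125 × 2 = 250.
So 250 growth lines should be present.

250 growth lines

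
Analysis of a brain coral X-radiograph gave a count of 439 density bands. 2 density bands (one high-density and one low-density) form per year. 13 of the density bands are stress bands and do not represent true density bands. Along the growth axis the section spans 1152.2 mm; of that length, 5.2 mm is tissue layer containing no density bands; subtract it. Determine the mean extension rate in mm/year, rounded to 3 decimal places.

Adjusted count: 439 − 13 = 426 density bands.
With 2 density bands per year, 426 / 2 = 213 years.
The growth record spans 1152.2 − 5.2 = 1147.0 mm.
Extension rate ≈ 1147.0 / 213 = 5.385 mm/year.

5.385 mm/year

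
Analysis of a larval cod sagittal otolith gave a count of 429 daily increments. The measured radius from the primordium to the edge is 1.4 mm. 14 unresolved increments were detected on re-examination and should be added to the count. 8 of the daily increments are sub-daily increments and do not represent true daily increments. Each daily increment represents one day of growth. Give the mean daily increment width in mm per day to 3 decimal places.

0.003 mm per day

Adjusted count: 429 − 8 + 14 = 435 daily increments.
Mean rate = 1.4 mm / 435 days ≈ 0.003 mm per day.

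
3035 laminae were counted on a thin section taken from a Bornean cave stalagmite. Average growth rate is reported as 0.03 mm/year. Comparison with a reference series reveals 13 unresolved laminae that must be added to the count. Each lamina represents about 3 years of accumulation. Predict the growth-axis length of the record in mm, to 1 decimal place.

After corrections the count is 3035 + 13 = 3048 laminae.
At 3 years per lamina, 3048 × 3 = 9144 years.
9144 years at 0.03 mm/year gives 0.03 × 9144 = 274.3 mm.

274.3 mm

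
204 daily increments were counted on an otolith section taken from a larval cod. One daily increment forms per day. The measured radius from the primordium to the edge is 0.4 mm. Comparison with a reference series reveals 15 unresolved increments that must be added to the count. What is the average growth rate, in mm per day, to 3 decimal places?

0.002 mm per day

After corrections the count is 204 + 15 = 219 daily increments.
Extension rate ≈ 0.4 / 219 = 0.002 mm per day.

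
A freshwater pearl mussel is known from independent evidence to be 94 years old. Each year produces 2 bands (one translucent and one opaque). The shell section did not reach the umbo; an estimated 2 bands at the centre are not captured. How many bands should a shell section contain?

186 bands

With 2 bands per year, 94 years would produce 94 × 2 = 188 bands.
Subtracting the 2 bands not captured gives 188 − 2 = 186 bands in the record.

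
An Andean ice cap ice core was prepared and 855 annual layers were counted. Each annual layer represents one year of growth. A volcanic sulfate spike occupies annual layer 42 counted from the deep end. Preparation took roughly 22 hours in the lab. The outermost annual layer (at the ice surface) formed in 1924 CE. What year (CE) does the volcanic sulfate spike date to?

Between annual layer 42 and the ice surface there are 855 − 42 = 813 annual layers.
The annual layer at the ice surface is 1924 CE, so the volcanic sulfate spike dates to 1924 − 813 = 1111 CE.

1111 CE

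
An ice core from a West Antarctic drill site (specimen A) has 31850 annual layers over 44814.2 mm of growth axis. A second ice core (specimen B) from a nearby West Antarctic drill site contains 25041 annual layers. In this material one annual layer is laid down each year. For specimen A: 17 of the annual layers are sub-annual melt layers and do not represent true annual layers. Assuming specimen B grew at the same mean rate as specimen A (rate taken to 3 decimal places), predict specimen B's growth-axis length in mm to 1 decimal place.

35257.7 mm

Specimen A: adjusted count: 31850 − 17 = 31833 annual layers.
A: 44814.2 mm over 31833 years gives 44814.2 / 31833 ≈ 1.408 mm per year.
B's length ≈ 1.408 × 25041 = 35257.7 mm.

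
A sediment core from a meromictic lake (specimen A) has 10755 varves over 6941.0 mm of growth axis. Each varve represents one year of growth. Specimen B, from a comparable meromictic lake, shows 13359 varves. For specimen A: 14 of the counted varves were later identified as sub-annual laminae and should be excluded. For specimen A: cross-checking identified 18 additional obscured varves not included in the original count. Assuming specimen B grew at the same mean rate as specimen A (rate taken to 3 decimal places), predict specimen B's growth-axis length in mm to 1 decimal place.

8616.6 mm

Specimen A: adjusted count: 10755 − 14 + 18 = 10759 varves.
A: Mean rate = 6941.0 mm / 10759 years ≈ 0.645 mm/year.
For B, 0.645 mm/year × 13359 years = 8616.6 mm.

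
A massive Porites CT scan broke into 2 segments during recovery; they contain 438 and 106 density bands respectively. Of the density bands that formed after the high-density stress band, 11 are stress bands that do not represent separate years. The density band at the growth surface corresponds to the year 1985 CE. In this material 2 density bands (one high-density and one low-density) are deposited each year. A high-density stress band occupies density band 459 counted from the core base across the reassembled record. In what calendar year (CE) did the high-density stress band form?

Total density bands = 438 + 106 = 544.
544 − 459 = 85 density bands lie beyond the high-density stress band toward the growth surface.
85 − 11 false = 74 true density bands after the high-density stress band.
Dividing by 2 density bands per year: 74 / 2 = 37 years.
Counting back 37 years from 1985 CE places the high-density stress band in 1985 − 37 = 1948 CE.

1948 CE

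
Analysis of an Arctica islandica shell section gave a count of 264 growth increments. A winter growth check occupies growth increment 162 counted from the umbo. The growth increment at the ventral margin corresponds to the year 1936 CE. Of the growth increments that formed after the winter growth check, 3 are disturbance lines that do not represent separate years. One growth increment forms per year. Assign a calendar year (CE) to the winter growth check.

1837 CE

Between growth increment 162 and the ventral margin there are 264 − 162 = 102 growth increments.
Excluding 3 false growth increments: 102 − 3 = 99.
The growth increment at the ventral margin is 1936 CE, so the winter growth check dates to 1936 − 99 = 1837 CE.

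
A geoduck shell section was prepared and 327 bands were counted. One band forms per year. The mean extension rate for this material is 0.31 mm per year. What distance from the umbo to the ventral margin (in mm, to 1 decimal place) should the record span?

327 years of growth are recorded.
327 years at 0.31 mm/year gives 0.31 × 327 = 101.4 mm.

101.4 mm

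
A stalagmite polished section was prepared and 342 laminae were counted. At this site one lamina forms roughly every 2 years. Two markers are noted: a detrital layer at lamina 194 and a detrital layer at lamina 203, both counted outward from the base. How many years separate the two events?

18 yr

The two markers are separated by 203 − 194 = 9 laminae.
Multiplying by 2 years per lamina: 9 × 2 = 18 years.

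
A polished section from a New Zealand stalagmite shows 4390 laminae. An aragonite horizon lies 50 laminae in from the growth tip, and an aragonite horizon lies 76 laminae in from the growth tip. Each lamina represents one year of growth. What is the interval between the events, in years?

26 yr

Separation: 76 − 50 = 26 laminae.
That is 26 years at one lamina per year.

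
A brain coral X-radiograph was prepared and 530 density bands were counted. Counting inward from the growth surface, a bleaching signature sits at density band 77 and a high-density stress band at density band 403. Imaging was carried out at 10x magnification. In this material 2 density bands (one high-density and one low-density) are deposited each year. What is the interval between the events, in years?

The two markers are separated by 403 − 77 = 326 density bands.
With 2 density bands per year, 326 / 2 = 163 years.

163 years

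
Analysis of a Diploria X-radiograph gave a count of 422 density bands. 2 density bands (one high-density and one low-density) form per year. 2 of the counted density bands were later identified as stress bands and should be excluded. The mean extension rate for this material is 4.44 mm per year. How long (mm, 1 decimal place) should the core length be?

After corrections the count is 422 − 2 = 420 density bands.
420 density bands at 2 per year is 420 / 2 = 210 years.
210 years at 4.44 mm/year gives 4.44 × 210 = 932.4 mm.

932.4 mm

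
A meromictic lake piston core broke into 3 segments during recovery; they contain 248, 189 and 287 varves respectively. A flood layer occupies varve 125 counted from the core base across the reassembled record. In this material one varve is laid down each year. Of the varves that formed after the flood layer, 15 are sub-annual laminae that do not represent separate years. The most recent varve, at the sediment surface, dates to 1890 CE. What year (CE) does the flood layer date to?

1306 CE

Total varves = 248 + 189 + 287 = 724.
The flood layer sits at varve 125 from the core base, so 724 − 125 = 599 varves formed after it.
599 − 15 false = 584 true varves after the flood layer.
The varve at the sediment surface is 1890 CE, so the flood layer dates to 1890 − 584 = 1306 CE.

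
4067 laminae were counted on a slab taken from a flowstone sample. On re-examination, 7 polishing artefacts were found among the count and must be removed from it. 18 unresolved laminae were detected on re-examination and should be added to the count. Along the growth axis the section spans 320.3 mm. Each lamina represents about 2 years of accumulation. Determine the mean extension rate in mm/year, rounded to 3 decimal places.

True lamina count = 4067 − 7 + 18 = 4078.
At 2 years per lamina, 4078 × 2 = 8156 years.
Extension rate ≈ 320.3 / 8156 = 0.039 mm/year.

0.039 mm/year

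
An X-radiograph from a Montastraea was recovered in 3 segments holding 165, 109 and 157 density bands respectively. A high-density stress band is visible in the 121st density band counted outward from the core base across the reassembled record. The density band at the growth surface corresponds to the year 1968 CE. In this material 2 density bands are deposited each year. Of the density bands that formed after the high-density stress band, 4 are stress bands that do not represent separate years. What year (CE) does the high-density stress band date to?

Total density bands = 165 + 109 + 157 = 431.
431 − 121 = 310 density bands lie beyond the high-density stress band toward the growth surface.
Excluding 4 false density bands: 310 − 4 = 306.
With 2 density bands per year, 306 / 2 = 153 years.
1968 − 153 = 1815 CE.

1815 CE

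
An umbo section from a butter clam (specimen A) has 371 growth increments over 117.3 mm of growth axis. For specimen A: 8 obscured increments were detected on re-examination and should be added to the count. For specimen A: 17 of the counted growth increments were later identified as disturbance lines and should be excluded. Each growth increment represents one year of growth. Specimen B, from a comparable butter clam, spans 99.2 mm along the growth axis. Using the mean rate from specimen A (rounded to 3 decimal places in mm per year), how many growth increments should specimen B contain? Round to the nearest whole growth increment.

306 growth increments

Specimen A: after corrections the count is 371 − 17 + 8 = 362 growth increments.
A: Extension rate ≈ 117.3 / 362 = 0.324 mm/yr.
B spans 99.2 / 0.324 = 306.17 years ≈ 306 growth increments.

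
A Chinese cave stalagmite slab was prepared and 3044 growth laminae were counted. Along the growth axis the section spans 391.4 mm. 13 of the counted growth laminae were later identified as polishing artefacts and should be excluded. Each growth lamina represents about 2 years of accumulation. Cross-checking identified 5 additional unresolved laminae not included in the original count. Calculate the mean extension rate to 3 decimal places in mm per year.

0.064 mm per year

After corrections the count is 3044 − 13 + 5 = 3036 growth laminae.
3036 growth laminae at 2 years each span 3036 × 2 = 6072 years.
Mean rate = 391.4 mm / 6072 years ≈ 0.064 mm per year.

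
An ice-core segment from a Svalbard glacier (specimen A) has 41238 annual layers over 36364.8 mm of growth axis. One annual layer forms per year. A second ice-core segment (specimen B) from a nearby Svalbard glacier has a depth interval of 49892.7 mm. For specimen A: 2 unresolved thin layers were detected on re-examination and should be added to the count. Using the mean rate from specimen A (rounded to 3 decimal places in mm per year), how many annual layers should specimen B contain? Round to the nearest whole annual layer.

56568 annual layers

Specimen A: after corrections the count is 41238 + 2 = 41240 annual layers.
A: Extension rate ≈ 36364.8 / 41240 = 0.882 mm per year.
B spans 49892.7 / 0.882 = 56567.69 years ≈ 56568 annual layers.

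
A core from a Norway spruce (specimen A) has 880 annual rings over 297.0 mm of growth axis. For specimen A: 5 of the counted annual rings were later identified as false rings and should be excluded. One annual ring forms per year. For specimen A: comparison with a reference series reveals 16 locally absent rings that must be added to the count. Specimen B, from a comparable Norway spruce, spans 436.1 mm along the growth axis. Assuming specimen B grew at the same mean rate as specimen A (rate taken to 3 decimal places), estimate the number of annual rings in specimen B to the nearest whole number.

1310 annual rings

Specimen A: after corrections the count is 880 − 5 + 16 = 891 annual rings.
A: 297.0 mm over 891 years gives 297.0 / 891 ≈ 0.333 mm/year.
Specimen B: 436.1 mm / 0.333 mm per year = 1309.61 years ≈ 1310 annual rings.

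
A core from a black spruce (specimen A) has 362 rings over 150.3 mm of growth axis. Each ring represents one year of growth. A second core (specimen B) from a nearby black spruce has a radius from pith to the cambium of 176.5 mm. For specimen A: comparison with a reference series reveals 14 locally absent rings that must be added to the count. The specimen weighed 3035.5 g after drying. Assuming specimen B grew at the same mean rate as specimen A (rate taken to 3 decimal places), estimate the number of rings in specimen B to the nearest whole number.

Specimen A: adjusted count: 362 + 14 = 376 rings.
A: Mean rate = 150.3 mm / 376 years ≈ 0.400 mm per year.
Specimen B: 176.5 mm / 0.400 mm per year = 441.25 years ≈ 441 rings.

441 rings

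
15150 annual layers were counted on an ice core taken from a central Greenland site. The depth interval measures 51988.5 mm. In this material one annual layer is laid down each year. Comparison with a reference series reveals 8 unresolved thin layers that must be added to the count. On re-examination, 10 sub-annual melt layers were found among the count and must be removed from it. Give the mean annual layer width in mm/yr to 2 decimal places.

Correcting the raw count gives 15150 − 10 + 8 = 15148 true annual layers.
51988.5 mm over 15148 years gives 51988.5 / 15148 ≈ 3.43 mm/yr.

3.43 mm/yr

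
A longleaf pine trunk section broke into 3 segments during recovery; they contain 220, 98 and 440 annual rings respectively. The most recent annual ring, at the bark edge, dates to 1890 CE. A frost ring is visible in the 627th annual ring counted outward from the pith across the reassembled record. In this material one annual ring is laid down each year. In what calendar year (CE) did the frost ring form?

1759 CE

Total annual rings = 220 + 98 + 440 = 758.
758 − 627 = 131 annual rings lie beyond the frost ring toward the bark edge.
1890 − 131 = 1759 CE.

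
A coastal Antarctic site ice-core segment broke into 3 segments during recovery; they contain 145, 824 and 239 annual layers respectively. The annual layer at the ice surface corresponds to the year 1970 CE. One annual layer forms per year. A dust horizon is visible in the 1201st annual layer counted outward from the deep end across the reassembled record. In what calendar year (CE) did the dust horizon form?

Total annual layers = 145 + 824 + 239 = 1208.
The dust horizon sits at annual layer 1201 from the deep end, so 1208 − 1201 = 7 annual layers formed after it.
Counting back 7 years from 1970 CE places the dust horizon in 1970 − 7 = 1963 CE.

1963 CE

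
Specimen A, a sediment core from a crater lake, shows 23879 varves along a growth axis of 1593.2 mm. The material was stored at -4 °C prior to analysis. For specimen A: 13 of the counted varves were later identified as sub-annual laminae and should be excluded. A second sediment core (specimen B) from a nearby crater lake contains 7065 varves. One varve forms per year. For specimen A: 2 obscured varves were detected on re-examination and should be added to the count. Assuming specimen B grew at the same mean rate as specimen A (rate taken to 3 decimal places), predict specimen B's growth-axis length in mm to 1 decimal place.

Specimen A: correcting the raw count gives 23879 − 13 + 2 = 23868 true varves.
A: Mean rate = 1593.2 mm / 23868 years ≈ 0.067 mm per year.
For B, 0.067 mm/year × 7065 years = 473.4 mm.

473.4 mm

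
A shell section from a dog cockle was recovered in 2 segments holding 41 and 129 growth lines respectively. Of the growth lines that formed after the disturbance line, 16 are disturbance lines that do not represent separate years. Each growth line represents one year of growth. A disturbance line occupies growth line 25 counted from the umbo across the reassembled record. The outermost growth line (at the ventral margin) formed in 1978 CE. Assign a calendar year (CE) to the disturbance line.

1849 CE

Total growth lines = 41 + 129 = 170.
The disturbance line sits at growth line 25 from the umbo, so 170 − 25 = 145 growth lines formed after it.
145 − 16 false = 129 true growth lines after the disturbance line.
1978 − 129 = 1849 CE.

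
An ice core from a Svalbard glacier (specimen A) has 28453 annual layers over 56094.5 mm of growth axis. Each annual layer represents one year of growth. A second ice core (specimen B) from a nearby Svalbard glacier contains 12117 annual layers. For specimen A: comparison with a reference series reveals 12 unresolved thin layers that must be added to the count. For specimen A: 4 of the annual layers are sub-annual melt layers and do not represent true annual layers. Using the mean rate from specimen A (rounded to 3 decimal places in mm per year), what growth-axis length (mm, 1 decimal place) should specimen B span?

Specimen A: adjusted count: 28453 − 4 + 12 = 28461 annual layers.
A: Extension rate ≈ 56094.5 / 28461 = 1.971 mm/year.
Length of B = 1.971 × 12117 = 23882.6 mm.

23882.6 mm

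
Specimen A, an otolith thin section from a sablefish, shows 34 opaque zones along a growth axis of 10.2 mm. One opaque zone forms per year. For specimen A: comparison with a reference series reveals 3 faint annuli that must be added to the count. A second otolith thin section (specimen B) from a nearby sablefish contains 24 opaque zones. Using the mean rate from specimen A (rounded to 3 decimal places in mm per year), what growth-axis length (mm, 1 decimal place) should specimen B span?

6.6 mm

Specimen A: true opaque zone count = 34 + 3 = 37.
A: Mean rate = 10.2 mm / 37 years ≈ 0.276 mm per year.
B's length ≈ 0.276 × 24 = 6.6 mm.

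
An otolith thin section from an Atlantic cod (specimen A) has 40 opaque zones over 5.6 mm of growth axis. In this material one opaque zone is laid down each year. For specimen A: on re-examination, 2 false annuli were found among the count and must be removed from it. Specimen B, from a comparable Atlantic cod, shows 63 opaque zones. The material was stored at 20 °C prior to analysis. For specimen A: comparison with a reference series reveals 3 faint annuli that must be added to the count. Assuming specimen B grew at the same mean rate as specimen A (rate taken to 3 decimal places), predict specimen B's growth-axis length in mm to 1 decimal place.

Specimen A: adjusted count: 40 − 2 + 3 = 41 opaque zones.
A: 5.6 mm over 41 years gives 5.6 / 41 ≈ 0.137 mm/yr.
For B, 0.137 mm/year × 63 years = 8.6 mm.

8.6 mm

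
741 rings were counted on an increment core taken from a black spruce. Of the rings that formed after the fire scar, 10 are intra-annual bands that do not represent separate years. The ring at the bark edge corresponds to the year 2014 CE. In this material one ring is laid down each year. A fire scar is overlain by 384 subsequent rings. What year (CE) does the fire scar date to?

1640 CE

There are 384 rings younger than the fire scar.
Removing the 10 false rings leaves 384 − 10 = 374 true rings beyond the fire scar.
The ring at the bark edge is 2014 CE, so the fire scar dates to 2014 − 374 = 1640 CE.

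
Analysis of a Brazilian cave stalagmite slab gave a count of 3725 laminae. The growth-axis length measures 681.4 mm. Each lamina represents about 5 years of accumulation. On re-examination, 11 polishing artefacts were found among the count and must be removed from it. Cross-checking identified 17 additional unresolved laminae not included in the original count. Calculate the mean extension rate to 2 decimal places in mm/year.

True lamina count = 3725 − 11 + 17 = 3731.
3731 laminae at 5 years each span 3731 × 5 = 18655 years.
681.4 mm over 18655 years gives 681.4 / 18655 ≈ 0.04 mm/year.

0.04 mm/year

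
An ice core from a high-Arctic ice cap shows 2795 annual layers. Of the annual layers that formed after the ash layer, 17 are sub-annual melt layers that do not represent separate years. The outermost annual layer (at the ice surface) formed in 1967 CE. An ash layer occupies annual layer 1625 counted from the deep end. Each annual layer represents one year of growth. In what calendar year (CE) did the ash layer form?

814 CE

The ash layer sits at annual layer 1625 from the deep end, so 2795 − 1625 = 1170 annual layers formed after it.
Excluding 17 false annual layers: 1170 − 17 = 1153.
The annual layer at the ice surface is 1967 CE, so the ash layer dates to 1967 − 1153 = 814 CE.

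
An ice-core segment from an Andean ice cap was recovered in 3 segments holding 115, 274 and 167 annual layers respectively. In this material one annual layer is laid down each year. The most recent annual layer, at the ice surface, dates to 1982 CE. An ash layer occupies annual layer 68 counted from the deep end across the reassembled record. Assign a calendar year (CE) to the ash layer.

1494 CE

Total annual layers = 115 + 274 + 167 = 556.
The ash layer sits at annual layer 68 from the deep end, so 556 − 68 = 488 annual layers formed after it.
Counting back 488 years from 1982 CE places the ash layer in 1982 − 488 = 1494 CE.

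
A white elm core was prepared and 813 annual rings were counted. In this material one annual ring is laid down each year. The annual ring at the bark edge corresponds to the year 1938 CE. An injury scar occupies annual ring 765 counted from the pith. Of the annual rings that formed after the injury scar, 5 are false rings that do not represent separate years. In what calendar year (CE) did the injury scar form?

The injury scar sits at annual ring 765 from the pith, so 813 − 765 = 48 annual rings formed after it.
Excluding 5 false annual rings: 48 − 5 = 43.
1938 − 43 = 1895 CE.

1895 CE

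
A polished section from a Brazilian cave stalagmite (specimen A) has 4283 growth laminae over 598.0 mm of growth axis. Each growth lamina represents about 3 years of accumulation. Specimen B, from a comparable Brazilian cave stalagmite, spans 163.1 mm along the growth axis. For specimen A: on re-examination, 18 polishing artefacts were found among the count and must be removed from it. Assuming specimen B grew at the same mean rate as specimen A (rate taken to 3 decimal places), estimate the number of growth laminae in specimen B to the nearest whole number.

Specimen A: correcting the raw count gives 4283 − 18 = 4265 true growth laminae.
Specimen A: multiplying by 3 years per growth lamina: 4265 × 3 = 12795 years.
A: 598.0 mm over 12795 years gives 598.0 / 12795 ≈ 0.047 mm per year.
Specimen B: 163.1 mm / 0.047 mm per year = 3470.21 years; at 3 years per growth lamina that is 3470.21 / 3 ≈ 1157 growth laminae.

1157 growth laminae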